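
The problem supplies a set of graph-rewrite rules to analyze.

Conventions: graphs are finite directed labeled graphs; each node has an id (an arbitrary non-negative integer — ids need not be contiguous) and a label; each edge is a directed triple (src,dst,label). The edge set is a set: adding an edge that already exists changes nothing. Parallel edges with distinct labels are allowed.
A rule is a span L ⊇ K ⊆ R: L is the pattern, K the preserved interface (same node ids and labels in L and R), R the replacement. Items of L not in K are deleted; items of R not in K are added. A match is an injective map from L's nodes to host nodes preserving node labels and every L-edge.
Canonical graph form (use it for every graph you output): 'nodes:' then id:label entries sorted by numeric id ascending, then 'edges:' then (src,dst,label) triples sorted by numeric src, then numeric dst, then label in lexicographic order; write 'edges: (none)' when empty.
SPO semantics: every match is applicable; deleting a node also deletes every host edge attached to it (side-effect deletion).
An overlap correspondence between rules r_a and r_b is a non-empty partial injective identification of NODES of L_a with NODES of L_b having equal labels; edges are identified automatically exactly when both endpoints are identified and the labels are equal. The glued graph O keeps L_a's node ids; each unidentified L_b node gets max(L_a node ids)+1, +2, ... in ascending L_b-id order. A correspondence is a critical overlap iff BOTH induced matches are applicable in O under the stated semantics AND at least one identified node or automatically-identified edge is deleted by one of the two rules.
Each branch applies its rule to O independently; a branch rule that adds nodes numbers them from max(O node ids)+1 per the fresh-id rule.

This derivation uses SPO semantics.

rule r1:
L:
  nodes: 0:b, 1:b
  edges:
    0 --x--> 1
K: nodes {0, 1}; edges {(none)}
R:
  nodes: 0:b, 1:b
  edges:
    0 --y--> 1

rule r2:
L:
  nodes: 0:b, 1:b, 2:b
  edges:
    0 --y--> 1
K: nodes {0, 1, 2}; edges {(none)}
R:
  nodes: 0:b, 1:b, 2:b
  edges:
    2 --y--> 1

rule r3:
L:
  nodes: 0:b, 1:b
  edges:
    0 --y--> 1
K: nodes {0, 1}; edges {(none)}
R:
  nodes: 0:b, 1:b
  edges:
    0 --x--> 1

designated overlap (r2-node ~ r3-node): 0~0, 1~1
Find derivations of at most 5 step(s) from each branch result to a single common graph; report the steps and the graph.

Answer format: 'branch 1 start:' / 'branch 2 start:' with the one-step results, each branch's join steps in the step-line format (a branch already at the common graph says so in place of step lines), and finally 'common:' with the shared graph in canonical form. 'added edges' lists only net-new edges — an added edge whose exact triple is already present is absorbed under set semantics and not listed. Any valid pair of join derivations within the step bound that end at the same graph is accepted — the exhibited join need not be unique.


branch 1 start:
nodes: 0:b, 1:b, 2:b
edges: (2,1,y)
branch 2 start:
nodes: 0:b, 1:b, 2:b
edges: (0,1,x)
branch 1 step 1: rule r2; match: 0->2, 1->1, 2->0; deleted nodes (none); deleted edges (2,1,y); added nodes (none); added edges (0,1,y); result: nodes: 0:b, 1:b, 2:b edges: (0,1,y)
branch 2 step 1: rule r1; match: 0->0, 1->1; deleted nodes (none); deleted edges (0,1,x); added nodes (none); added edges (0,1,y); result: nodes: 0:b, 1:b, 2:b edges: (0,1,y)
common:
nodes: 0:b, 1:b, 2:b
edges: (0,1,y)


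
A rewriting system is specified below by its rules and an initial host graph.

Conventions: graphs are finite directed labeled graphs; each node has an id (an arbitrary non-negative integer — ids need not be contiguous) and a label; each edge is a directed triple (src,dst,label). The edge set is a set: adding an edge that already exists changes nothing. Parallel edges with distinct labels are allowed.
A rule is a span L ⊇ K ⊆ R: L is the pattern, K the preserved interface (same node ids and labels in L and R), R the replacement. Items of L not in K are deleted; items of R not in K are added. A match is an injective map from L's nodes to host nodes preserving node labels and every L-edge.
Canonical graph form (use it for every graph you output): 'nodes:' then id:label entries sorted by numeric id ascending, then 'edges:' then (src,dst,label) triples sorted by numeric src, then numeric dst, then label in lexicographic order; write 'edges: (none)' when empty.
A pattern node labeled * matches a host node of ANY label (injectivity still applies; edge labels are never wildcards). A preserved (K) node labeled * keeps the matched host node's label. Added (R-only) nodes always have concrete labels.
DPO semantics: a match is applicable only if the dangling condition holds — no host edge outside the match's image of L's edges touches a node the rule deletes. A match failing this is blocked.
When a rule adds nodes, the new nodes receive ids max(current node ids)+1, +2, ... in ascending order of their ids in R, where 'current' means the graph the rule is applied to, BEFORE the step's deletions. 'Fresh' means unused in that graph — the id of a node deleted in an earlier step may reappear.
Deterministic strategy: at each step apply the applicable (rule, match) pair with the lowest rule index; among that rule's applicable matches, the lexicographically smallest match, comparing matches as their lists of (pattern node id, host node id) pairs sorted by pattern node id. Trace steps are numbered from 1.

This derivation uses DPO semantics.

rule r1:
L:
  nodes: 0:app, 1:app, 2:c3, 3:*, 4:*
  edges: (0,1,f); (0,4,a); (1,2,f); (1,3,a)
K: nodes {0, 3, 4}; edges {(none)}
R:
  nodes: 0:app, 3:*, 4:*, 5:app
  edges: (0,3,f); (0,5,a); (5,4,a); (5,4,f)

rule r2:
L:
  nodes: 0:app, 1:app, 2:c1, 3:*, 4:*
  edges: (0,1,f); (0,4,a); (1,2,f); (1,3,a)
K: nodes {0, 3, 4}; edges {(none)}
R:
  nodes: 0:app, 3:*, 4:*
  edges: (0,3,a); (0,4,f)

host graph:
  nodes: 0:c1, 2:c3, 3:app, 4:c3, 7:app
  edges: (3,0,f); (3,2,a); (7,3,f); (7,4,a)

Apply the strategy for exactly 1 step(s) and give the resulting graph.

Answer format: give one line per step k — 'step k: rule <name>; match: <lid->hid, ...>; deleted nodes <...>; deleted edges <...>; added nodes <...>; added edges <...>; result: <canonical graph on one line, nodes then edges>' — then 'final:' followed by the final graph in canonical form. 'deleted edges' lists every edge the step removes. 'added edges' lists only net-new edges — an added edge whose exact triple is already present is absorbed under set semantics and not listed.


step 1: rule r2; match: 0->7, 1->3, 2->0, 3->2, 4->4; deleted nodes 0, 3; deleted edges (3,0,f); (3,2,a); (7,3,f); (7,4,a); added nodes (none); added edges (7,2,a); (7,4,f); result: nodes: 2:c3, 4:c3, 7:app edges: (7,2,a); (7,4,f)
final:
nodes: 2:c3, 4:c3, 7:app
edges: (7,2,a); (7,4,f)


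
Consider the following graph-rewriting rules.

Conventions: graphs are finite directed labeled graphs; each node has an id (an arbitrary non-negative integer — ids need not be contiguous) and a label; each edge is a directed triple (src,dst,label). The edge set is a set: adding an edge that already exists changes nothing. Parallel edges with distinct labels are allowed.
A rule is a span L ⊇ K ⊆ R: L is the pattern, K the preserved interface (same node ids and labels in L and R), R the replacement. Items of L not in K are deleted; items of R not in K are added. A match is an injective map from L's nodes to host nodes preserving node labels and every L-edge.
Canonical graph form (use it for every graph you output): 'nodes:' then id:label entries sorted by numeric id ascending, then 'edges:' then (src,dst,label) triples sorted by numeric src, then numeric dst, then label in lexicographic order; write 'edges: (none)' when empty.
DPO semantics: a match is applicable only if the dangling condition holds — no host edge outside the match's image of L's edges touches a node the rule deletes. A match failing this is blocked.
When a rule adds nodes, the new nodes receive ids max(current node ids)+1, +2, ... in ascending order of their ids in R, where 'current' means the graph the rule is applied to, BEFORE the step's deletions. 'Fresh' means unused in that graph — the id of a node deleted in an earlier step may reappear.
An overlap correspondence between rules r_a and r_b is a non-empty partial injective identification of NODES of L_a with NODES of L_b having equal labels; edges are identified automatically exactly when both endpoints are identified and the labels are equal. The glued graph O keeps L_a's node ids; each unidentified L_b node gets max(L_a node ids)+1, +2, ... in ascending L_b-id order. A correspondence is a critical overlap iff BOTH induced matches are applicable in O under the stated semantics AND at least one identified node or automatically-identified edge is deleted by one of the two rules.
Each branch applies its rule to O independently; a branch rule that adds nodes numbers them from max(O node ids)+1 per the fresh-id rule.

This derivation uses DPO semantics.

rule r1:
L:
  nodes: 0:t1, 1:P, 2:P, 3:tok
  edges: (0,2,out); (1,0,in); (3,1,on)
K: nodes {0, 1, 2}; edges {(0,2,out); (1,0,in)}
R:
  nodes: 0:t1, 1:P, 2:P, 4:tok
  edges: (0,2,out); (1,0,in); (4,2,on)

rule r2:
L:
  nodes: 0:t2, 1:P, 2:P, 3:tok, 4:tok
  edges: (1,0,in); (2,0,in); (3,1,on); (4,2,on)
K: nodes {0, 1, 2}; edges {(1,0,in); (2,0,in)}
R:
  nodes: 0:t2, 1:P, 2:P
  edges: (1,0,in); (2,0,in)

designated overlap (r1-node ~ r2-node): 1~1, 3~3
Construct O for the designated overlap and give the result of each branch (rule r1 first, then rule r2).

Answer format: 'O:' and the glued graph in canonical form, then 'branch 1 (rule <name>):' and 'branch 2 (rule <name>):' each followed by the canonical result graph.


O:
nodes: 0:t1, 1:P, 2:P, 3:tok, 4:t2, 5:P, 6:tok
edges: (0,2,out); (1,0,in); (1,4,in); (3,1,on); (5,4,in); (6,5,on)
branch 1 (rule r1):
nodes: 0:t1, 1:P, 2:P, 4:t2, 5:P, 6:tok, 7:tok
edges: (0,2,out); (1,0,in); (1,4,in); (5,4,in); (6,5,on); (7,2,on)
branch 2 (rule r2):
nodes: 0:t1, 1:P, 2:P, 4:t2, 5:P
edges: (0,2,out); (1,0,in); (1,4,in); (5,4,in)


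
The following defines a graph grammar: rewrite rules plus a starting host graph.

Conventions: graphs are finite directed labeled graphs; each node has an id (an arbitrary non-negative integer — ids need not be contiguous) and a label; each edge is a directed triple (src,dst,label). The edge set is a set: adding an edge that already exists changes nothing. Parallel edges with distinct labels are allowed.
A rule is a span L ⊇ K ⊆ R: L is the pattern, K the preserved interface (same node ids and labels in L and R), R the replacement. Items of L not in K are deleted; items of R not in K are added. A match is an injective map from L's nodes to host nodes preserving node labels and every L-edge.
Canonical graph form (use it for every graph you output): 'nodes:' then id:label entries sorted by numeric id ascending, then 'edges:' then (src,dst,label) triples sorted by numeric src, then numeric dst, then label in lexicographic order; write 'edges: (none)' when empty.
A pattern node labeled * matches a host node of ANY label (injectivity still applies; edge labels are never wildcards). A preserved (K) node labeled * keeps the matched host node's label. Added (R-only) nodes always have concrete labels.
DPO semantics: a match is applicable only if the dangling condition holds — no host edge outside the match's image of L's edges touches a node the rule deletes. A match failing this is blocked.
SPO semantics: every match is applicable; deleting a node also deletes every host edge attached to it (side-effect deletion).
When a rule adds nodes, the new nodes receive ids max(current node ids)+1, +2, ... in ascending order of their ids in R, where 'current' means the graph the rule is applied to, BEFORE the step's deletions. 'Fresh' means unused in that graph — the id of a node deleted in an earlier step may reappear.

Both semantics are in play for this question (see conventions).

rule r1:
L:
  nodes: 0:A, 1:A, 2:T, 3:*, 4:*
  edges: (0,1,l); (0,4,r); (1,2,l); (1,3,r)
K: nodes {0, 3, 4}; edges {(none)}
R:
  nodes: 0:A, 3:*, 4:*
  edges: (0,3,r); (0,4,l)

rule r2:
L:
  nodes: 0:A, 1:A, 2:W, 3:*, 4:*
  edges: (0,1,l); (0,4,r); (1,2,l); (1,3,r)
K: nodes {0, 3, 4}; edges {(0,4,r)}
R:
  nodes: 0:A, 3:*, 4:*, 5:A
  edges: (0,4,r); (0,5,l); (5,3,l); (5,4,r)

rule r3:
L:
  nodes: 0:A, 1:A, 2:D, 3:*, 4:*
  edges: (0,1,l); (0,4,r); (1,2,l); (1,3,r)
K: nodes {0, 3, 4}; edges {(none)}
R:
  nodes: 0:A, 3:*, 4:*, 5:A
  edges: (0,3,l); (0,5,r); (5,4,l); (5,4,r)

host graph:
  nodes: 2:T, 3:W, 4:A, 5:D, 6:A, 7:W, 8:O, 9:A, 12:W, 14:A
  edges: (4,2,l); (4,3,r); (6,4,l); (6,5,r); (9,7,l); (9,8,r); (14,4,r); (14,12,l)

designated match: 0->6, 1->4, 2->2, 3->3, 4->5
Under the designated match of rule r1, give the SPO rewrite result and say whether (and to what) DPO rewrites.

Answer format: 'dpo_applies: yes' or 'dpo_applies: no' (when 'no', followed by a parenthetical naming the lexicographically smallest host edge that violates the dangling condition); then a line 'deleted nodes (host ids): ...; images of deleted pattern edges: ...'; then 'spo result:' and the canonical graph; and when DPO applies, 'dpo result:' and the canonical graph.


dpo_applies: no
(the rule deletes node 4, which keeps host edge (14,4,r) outside the match image — the dangling condition fails, DPO blocks; SPO proceeds and side-deletes such edges)
deleted nodes (host ids): 2, 4; images of deleted pattern edges: (4,2,l); (4,3,r); (6,4,l); (6,5,r)
spo result:
nodes: 3:W, 5:D, 6:A, 7:W, 8:O, 9:A, 12:W, 14:A
edges: (6,3,r); (6,5,l); (9,7,l); (9,8,r); (14,12,l)


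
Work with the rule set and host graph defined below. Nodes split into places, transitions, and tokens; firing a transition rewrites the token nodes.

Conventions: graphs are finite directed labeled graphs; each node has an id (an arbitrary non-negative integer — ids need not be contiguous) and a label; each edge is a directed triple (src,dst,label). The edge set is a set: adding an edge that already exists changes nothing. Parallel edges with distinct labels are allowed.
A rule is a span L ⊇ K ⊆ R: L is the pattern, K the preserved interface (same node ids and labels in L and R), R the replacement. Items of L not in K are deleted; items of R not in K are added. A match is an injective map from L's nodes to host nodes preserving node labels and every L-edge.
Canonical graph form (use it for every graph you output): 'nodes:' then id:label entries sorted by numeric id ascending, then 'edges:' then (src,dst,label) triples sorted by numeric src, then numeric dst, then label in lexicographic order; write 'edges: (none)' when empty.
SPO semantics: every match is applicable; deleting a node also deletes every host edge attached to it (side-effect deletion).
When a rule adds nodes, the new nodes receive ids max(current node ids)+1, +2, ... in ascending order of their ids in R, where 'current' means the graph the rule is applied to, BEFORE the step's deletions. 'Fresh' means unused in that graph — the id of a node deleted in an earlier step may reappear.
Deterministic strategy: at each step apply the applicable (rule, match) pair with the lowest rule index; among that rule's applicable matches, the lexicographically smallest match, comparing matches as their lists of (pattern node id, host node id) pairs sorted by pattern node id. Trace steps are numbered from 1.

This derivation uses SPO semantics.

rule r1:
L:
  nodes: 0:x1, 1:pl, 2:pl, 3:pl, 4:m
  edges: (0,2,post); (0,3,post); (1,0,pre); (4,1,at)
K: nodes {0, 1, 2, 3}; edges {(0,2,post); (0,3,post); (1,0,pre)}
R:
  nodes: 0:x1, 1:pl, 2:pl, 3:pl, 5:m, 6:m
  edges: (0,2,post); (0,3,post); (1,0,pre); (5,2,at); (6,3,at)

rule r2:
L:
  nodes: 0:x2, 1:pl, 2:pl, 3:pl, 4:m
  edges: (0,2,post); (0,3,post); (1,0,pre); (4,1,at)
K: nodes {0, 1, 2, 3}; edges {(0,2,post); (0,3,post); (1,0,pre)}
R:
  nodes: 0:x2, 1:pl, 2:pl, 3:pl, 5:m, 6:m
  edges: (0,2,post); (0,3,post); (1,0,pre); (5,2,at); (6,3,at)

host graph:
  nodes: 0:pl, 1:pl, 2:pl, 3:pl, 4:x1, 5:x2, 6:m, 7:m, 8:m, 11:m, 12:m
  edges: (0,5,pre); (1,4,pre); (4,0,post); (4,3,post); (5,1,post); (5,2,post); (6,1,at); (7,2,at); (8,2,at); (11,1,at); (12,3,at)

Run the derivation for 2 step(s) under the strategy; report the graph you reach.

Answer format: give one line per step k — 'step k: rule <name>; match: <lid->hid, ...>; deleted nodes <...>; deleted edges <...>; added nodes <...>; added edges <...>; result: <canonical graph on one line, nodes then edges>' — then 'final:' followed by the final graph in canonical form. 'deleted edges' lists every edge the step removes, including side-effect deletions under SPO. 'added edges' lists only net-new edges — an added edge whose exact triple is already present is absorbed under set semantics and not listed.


step 1: rule r1; match: 0->4, 1->1, 2->0, 3->3, 4->6; deleted nodes 6; deleted edges (6,1,at); added nodes 13, 14; added edges (13,0,at); (14,3,at); result: nodes: 0:pl, 1:pl, 2:pl, 3:pl, 4:x1, 5:x2, 7:m, 8:m, 11:m, 12:m, 13:m, 14:m edges: (0,5,pre); (1,4,pre); (4,0,post); (4,3,post); (5,1,post); (5,2,post); (7,2,at); (8,2,at); (11,1,at); (12,3,at); (13,0,at); (14,3,at)
step 2: rule r1; match: 0->4, 1->1, 2->0, 3->3, 4->11; deleted nodes 11; deleted edges (11,1,at); added nodes 15, 16; added edges (15,0,at); (16,3,at); result: nodes: 0:pl, 1:pl, 2:pl, 3:pl, 4:x1, 5:x2, 7:m, 8:m, 12:m, 13:m, 14:m, 15:m, 16:m edges: (0,5,pre); (1,4,pre); (4,0,post); (4,3,post); (5,1,post); (5,2,post); (7,2,at); (8,2,at); (12,3,at); (13,0,at); (14,3,at); (15,0,at); (16,3,at)
final:
nodes: 0:pl, 1:pl, 2:pl, 3:pl, 4:x1, 5:x2, 7:m, 8:m, 12:m, 13:m, 14:m, 15:m, 16:m
edges: (0,5,pre); (1,4,pre); (4,0,post); (4,3,post); (5,1,post); (5,2,post); (7,2,at); (8,2,at); (12,3,at); (13,0,at); (14,3,at); (15,0,at); (16,3,at)


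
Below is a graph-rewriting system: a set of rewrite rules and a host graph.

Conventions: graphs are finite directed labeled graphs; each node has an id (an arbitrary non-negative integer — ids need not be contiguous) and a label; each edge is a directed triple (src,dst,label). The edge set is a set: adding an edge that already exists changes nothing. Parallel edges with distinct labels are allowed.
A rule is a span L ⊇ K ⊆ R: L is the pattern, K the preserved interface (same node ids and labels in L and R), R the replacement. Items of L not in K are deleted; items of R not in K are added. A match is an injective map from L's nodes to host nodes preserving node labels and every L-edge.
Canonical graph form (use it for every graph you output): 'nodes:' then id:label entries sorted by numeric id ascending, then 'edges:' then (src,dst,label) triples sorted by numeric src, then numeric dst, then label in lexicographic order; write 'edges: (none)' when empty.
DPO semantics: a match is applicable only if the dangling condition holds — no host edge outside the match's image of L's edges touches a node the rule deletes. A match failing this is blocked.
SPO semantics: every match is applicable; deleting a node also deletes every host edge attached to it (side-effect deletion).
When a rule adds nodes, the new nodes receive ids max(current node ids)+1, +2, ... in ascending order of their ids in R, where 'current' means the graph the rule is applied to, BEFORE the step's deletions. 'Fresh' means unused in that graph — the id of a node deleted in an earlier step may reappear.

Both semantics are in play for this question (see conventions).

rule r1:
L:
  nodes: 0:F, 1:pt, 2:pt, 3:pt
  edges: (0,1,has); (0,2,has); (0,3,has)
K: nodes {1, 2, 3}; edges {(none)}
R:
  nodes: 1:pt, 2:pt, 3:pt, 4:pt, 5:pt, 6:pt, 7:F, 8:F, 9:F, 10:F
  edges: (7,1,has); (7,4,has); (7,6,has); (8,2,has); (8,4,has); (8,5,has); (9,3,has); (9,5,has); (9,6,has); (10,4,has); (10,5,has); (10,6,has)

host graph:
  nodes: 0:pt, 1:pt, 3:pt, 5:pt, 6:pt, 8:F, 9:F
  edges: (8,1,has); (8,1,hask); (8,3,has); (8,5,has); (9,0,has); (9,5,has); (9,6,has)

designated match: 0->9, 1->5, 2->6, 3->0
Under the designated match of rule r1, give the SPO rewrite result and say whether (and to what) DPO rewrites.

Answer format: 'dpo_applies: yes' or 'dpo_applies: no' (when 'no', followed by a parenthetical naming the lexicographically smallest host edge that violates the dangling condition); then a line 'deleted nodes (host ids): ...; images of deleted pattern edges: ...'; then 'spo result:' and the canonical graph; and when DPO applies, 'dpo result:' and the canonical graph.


dpo_applies: yes
deleted nodes (host ids): 9; images of deleted pattern edges: (9,0,has); (9,5,has); (9,6,has)
spo result:
nodes: 0:pt, 1:pt, 3:pt, 5:pt, 6:pt, 8:F, 10:pt, 11:pt, 12:pt, 13:F, 14:F, 15:F, 16:F
edges: (8,1,has); (8,1,hask); (8,3,has); (8,5,has); (13,5,has); (13,10,has); (13,12,has); (14,6,has); (14,10,has); (14,11,has); (15,0,has); (15,11,has); (15,12,has); (16,10,has); (16,11,has); (16,12,has)
dpo result:
nodes: 0:pt, 1:pt, 3:pt, 5:pt, 6:pt, 8:F, 10:pt, 11:pt, 12:pt, 13:F, 14:F, 15:F, 16:F
edges: (8,1,has); (8,1,hask); (8,3,has); (8,5,has); (13,5,has); (13,10,has); (13,12,has); (14,6,has); (14,10,has); (14,11,has); (15,0,has); (15,11,has); (15,12,has); (16,10,has); (16,11,has); (16,12,has)


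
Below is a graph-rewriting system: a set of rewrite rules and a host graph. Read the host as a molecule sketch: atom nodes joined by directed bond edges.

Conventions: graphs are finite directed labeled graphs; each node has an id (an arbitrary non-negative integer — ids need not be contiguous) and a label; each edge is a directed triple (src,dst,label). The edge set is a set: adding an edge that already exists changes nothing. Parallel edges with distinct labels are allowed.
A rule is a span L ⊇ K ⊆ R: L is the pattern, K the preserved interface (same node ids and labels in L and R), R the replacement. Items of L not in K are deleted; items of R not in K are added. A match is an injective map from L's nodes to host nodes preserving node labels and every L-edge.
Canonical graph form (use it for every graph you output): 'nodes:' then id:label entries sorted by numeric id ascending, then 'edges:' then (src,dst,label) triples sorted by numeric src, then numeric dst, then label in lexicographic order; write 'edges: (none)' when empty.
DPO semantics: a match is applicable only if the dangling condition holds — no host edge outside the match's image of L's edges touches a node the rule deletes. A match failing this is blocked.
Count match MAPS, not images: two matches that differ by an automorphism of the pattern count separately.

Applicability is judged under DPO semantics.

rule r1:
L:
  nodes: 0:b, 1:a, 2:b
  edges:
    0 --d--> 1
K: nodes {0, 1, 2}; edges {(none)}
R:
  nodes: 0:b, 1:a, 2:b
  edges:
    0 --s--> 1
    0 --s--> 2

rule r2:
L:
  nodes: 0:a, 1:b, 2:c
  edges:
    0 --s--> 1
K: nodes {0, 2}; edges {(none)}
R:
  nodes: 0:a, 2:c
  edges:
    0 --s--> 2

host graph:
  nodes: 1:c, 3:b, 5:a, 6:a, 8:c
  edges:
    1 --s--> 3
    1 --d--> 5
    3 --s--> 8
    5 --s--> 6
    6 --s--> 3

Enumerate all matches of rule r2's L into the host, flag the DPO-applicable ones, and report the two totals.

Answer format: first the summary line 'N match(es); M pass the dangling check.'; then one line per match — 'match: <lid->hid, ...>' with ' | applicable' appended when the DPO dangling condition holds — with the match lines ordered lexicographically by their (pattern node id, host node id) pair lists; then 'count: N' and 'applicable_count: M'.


2 match(es); 0 pass the dangling check.
match: 0->6, 1->3, 2->1
match: 0->6, 1->3, 2->8
count: 2
applicable_count: 0


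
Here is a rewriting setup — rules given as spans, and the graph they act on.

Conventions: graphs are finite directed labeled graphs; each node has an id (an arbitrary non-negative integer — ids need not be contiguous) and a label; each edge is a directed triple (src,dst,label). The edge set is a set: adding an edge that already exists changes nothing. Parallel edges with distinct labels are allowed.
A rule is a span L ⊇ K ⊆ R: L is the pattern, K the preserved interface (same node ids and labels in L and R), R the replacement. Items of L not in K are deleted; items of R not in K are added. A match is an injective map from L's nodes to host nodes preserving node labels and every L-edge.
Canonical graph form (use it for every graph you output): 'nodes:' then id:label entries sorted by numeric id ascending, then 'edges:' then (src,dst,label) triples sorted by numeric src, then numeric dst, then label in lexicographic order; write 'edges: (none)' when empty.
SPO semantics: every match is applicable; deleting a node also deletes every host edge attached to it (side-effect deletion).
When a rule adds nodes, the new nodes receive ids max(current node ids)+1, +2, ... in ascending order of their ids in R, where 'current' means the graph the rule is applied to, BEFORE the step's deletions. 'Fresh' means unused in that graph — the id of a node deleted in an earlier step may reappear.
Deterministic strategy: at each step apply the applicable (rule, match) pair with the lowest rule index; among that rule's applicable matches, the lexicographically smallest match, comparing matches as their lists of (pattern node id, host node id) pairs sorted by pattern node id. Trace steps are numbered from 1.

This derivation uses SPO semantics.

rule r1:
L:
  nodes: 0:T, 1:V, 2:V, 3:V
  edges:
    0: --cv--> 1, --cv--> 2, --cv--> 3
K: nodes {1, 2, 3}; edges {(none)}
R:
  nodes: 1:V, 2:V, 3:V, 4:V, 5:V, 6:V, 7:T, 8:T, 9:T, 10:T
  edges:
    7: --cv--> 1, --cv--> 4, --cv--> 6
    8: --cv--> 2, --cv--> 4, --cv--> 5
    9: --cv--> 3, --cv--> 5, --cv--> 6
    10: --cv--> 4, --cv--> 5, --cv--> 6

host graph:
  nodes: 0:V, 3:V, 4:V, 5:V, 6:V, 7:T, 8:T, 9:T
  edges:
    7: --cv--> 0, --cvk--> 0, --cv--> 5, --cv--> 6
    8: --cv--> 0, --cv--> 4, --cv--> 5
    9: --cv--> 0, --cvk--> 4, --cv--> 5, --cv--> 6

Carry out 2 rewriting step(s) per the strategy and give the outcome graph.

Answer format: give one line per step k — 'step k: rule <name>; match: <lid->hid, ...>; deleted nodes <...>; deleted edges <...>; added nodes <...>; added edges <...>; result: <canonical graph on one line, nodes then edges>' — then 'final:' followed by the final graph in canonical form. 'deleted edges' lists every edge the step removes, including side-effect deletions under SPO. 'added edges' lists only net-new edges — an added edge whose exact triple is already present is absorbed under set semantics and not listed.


step 1: rule r1; match: 0->7, 1->0, 2->5, 3->6; deleted nodes 7; deleted edges (7,0,cv); (7,0,cvk); (7,5,cv); (7,6,cv); added nodes 10, 11, 12, 13, 14, 15, 16; added edges (13,0,cv); (13,10,cv); (13,12,cv); (14,5,cv); (14,10,cv); (14,11,cv); (15,6,cv); (15,11,cv); (15,12,cv); (16,10,cv); (16,11,cv); (16,12,cv); result: nodes: 0:V, 3:V, 4:V, 5:V, 6:V, 8:T, 9:T, 10:V, 11:V, 12:V, 13:T, 14:T, 15:T, 16:T edges: (8,0,cv); (8,4,cv); (8,5,cv); (9,0,cv); (9,4,cvk); (9,5,cv); (9,6,cv); (13,0,cv); (13,10,cv); (13,12,cv); (14,5,cv); (14,10,cv); (14,11,cv); (15,6,cv); (15,11,cv); (15,12,cv); (16,10,cv); (16,11,cv); (16,12,cv)
step 2: rule r1; match: 0->8, 1->0, 2->4, 3->5; deleted nodes 8; deleted edges (8,0,cv); (8,4,cv); (8,5,cv); added nodes 17, 18, 19, 20, 21, 22, 23; added edges (20,0,cv); (20,17,cv); (20,19,cv); (21,4,cv); (21,17,cv); (21,18,cv); (22,5,cv); (22,18,cv); (22,19,cv); (23,17,cv); (23,18,cv); (23,19,cv); result: nodes: 0:V, 3:V, 4:V, 5:V, 6:V, 9:T, 10:V, 11:V, 12:V, 13:T, 14:T, 15:T, 16:T, 17:V, 18:V, 19:V, 20:T, 21:T, 22:T, 23:T edges: (9,0,cv); (9,4,cvk); (9,5,cv); (9,6,cv); (13,0,cv); (13,10,cv); (13,12,cv); (14,5,cv); (14,10,cv); (14,11,cv); (15,6,cv); (15,11,cv); (15,12,cv); (16,10,cv); (16,11,cv); (16,12,cv); (20,0,cv); (20,17,cv); (20,19,cv); (21,4,cv); (21,17,cv); (21,18,cv); (22,5,cv); (22,18,cv); (22,19,cv); (23,17,cv); (23,18,cv); (23,19,cv)
final:
nodes: 0:V, 3:V, 4:V, 5:V, 6:V, 9:T, 10:V, 11:V, 12:V, 13:T, 14:T, 15:T, 16:T, 17:V, 18:V, 19:V, 20:T, 21:T, 22:T, 23:T
edges: (9,0,cv); (9,4,cvk); (9,5,cv); (9,6,cv); (13,0,cv); (13,10,cv); (13,12,cv); (14,5,cv); (14,10,cv); (14,11,cv); (15,6,cv); (15,11,cv); (15,12,cv); (16,10,cv); (16,11,cv); (16,12,cv); (20,0,cv); (20,17,cv); (20,19,cv); (21,4,cv); (21,17,cv); (21,18,cv); (22,5,cv); (22,18,cv); (22,19,cv); (23,17,cv); (23,18,cv); (23,19,cv)


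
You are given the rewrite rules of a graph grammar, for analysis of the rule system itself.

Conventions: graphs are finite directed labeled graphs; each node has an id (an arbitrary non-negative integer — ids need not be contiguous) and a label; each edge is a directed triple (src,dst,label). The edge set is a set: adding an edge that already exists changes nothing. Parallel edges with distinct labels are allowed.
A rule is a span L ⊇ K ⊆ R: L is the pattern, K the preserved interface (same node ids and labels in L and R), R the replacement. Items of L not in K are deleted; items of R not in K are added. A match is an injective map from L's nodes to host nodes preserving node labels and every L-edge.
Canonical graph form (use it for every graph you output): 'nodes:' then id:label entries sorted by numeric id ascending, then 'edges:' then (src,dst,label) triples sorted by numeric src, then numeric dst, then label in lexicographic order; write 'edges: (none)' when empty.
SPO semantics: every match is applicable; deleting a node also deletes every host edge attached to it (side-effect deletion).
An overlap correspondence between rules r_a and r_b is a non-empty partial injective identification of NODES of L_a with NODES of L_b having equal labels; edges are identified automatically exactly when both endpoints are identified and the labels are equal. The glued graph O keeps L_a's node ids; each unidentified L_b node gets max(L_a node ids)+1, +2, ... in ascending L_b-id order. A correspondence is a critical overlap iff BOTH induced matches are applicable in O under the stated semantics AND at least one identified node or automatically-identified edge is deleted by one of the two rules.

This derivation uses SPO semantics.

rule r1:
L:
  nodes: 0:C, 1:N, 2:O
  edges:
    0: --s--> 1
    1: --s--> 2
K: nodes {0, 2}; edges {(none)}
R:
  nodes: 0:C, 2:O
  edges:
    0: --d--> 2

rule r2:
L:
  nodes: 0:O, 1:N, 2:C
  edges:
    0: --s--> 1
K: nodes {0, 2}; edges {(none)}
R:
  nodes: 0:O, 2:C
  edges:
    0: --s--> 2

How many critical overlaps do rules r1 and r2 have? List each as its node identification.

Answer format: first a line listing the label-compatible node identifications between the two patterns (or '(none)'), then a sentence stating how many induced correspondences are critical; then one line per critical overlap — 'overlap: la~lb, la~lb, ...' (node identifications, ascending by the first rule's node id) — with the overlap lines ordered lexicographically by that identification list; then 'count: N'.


label-compatible node identifications between L(r1) and L(r2): 0~2, 1~1, 2~0
4 of the induced correspondences are critical overlaps of r1 and r2.
overlap: 0~2, 1~1
overlap: 0~2, 1~1, 2~0
overlap: 1~1
overlap: 1~1, 2~0
count: 4


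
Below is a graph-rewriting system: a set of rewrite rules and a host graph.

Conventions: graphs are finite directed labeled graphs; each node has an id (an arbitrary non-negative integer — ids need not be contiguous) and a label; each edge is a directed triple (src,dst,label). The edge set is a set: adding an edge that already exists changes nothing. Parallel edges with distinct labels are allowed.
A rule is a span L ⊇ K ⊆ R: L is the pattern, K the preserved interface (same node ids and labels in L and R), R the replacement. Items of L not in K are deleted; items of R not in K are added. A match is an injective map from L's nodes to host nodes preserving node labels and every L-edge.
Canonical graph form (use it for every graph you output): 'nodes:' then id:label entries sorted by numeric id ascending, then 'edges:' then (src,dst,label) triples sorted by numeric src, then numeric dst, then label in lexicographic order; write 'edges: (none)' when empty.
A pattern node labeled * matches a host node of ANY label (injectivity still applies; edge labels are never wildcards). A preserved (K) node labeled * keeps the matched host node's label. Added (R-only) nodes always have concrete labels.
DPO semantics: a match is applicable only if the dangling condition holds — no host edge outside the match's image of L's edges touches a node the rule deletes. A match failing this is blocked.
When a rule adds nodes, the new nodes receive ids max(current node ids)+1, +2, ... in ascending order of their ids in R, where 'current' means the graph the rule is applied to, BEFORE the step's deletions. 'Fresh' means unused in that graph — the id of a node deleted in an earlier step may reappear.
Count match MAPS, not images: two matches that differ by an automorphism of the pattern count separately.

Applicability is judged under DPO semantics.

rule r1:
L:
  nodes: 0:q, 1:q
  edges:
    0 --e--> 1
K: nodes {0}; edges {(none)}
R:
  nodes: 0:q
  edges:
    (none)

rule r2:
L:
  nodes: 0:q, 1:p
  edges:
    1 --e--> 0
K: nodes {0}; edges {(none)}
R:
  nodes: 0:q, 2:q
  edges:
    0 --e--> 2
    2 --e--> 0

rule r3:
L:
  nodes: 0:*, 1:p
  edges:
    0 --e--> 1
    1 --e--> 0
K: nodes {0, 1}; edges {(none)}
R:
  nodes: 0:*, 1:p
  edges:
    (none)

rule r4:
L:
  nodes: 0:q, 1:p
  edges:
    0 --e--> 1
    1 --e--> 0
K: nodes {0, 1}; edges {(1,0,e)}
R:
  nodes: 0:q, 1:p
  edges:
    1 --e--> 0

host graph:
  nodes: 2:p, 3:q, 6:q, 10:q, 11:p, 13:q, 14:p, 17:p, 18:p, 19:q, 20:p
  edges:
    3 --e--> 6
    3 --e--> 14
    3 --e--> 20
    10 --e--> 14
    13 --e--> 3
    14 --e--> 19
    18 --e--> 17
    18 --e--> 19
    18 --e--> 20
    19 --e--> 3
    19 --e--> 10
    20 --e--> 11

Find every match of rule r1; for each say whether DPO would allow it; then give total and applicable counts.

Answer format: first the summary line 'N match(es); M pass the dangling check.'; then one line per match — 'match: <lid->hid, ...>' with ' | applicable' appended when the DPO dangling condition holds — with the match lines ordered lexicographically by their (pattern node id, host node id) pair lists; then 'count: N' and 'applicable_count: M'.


4 match(es); 1 pass the dangling check.
match: 0->3, 1->6 | applicable
match: 0->13, 1->3
match: 0->19, 1->3
match: 0->19, 1->10
count: 4
applicable_count: 1


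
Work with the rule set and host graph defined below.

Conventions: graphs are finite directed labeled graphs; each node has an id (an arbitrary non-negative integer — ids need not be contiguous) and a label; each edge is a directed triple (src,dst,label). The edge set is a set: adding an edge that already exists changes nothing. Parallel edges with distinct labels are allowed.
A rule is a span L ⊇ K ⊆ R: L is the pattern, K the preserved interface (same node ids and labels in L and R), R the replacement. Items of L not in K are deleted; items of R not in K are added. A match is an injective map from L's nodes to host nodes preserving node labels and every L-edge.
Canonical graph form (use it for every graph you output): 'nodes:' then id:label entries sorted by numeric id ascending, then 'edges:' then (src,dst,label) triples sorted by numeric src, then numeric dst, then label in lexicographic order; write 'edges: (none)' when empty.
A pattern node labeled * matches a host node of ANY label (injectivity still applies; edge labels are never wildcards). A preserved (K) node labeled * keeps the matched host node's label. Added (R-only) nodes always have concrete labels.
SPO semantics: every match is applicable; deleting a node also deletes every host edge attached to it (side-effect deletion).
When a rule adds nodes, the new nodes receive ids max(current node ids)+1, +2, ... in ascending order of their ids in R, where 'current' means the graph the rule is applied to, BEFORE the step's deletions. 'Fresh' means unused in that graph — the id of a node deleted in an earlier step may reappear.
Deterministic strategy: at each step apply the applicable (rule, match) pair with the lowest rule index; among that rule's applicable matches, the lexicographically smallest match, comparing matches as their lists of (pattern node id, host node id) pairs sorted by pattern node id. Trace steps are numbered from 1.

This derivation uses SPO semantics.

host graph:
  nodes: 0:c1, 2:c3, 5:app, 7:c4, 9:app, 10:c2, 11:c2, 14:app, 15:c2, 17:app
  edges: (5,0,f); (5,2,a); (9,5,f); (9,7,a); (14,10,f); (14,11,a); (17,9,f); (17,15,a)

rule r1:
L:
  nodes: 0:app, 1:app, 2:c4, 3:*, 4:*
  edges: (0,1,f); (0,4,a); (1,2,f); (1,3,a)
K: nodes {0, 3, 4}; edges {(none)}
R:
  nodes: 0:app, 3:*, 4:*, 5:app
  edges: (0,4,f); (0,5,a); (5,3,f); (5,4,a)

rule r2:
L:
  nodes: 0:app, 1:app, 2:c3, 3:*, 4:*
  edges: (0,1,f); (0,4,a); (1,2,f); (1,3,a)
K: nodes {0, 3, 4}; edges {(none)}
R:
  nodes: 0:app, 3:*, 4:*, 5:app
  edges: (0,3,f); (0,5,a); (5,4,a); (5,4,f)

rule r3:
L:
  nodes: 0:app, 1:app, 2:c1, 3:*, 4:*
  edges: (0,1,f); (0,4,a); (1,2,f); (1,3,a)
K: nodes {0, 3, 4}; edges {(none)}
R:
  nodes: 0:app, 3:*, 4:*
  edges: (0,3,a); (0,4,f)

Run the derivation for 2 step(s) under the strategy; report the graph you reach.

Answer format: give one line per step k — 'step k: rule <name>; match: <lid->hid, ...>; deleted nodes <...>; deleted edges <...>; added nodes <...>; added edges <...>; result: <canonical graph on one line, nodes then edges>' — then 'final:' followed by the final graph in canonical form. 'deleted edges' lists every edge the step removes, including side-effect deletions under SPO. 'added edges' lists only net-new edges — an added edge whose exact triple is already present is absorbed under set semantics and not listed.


step 1: rule r3; match: 0->9, 1->5, 2->0, 3->2, 4->7; deleted nodes 0, 5; deleted edges (5,0,f); (5,2,a); (9,5,f); (9,7,a); added nodes (none); added edges (9,2,a); (9,7,f); result: nodes: 2:c3, 7:c4, 9:app, 10:c2, 11:c2, 14:app, 15:c2, 17:app edges: (9,2,a); (9,7,f); (14,10,f); (14,11,a); (17,9,f); (17,15,a)
step 2: rule r1; match: 0->17, 1->9, 2->7, 3->2, 4->15; deleted nodes 7, 9; deleted edges (9,2,a); (9,7,f); (17,9,f); (17,15,a); added nodes 18; added edges (17,15,f); (17,18,a); (18,2,f); (18,15,a); result: nodes: 2:c3, 10:c2, 11:c2, 14:app, 15:c2, 17:app, 18:app edges: (14,10,f); (14,11,a); (17,15,f); (17,18,a); (18,2,f); (18,15,a)
final:
nodes: 2:c3, 10:c2, 11:c2, 14:app, 15:c2, 17:app, 18:app
edges: (14,10,f); (14,11,a); (17,15,f); (17,18,a); (18,2,f); (18,15,a)


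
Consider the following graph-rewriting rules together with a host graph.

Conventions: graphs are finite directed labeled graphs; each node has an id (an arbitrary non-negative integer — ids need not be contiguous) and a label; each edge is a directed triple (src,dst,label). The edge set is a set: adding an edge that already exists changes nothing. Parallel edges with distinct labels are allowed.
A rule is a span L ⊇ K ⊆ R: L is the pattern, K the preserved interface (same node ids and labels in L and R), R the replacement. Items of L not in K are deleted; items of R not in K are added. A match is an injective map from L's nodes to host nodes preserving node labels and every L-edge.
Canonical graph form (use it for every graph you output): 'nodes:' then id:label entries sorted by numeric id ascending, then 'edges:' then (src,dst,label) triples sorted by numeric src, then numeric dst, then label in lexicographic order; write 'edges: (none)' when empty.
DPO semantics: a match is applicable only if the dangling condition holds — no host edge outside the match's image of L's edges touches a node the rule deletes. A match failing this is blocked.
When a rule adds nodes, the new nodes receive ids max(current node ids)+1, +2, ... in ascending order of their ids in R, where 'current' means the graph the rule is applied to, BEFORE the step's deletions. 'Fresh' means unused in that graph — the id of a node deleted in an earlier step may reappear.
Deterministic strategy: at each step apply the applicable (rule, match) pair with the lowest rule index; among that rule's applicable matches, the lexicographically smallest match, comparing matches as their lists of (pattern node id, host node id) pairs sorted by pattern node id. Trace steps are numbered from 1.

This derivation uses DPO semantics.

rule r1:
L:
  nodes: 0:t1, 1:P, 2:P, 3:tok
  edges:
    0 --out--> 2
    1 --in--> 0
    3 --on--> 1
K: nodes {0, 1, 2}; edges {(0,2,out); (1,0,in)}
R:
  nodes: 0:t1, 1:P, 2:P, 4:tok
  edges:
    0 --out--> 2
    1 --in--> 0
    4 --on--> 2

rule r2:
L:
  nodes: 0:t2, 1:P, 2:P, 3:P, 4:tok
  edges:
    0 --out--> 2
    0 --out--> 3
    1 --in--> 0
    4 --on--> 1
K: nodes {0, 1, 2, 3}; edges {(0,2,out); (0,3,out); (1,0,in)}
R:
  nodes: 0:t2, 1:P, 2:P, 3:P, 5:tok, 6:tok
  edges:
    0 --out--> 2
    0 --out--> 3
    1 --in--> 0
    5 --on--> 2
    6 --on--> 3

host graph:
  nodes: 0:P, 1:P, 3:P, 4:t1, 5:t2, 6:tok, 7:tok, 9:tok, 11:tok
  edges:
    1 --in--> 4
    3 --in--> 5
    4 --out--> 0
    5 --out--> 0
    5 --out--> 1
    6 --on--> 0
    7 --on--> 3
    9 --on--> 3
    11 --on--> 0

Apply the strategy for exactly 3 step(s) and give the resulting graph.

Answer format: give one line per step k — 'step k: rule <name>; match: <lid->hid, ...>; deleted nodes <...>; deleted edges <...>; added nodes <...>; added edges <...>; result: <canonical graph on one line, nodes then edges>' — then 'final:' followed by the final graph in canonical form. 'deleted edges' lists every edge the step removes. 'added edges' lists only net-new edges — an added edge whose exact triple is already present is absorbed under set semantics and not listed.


step 1: rule r2; match: 0->5, 1->3, 2->0, 3->1, 4->7; deleted nodes 7; deleted edges (7,3,on); added nodes 12, 13; added edges (12,0,on); (13,1,on); result: nodes: 0:P, 1:P, 3:P, 4:t1, 5:t2, 6:tok, 9:tok, 11:tok, 12:tok, 13:tok edges: (1,4,in); (3,5,in); (4,0,out); (5,0,out); (5,1,out); (6,0,on); (9,3,on); (11,0,on); (12,0,on); (13,1,on)
step 2: rule r1; match: 0->4, 1->1, 2->0, 3->13; deleted nodes 13; deleted edges (13,1,on); added nodes 14; added edges (14,0,on); result: nodes: 0:P, 1:P, 3:P, 4:t1, 5:t2, 6:tok, 9:tok, 11:tok, 12:tok, 14:tok edges: (1,4,in); (3,5,in); (4,0,out); (5,0,out); (5,1,out); (6,0,on); (9,3,on); (11,0,on); (12,0,on); (14,0,on)
step 3: rule r2; match: 0->5, 1->3, 2->0, 3->1, 4->9; deleted nodes 9; deleted edges (9,3,on); added nodes 15, 16; added edges (15,0,on); (16,1,on); result: nodes: 0:P, 1:P, 3:P, 4:t1, 5:t2, 6:tok, 11:tok, 12:tok, 14:tok, 15:tok, 16:tok edges: (1,4,in); (3,5,in); (4,0,out); (5,0,out); (5,1,out); (6,0,on); (11,0,on); (12,0,on); (14,0,on); (15,0,on); (16,1,on)
final:
nodes: 0:P, 1:P, 3:P, 4:t1, 5:t2, 6:tok, 11:tok, 12:tok, 14:tok, 15:tok, 16:tok
edges: (1,4,in); (3,5,in); (4,0,out); (5,0,out); (5,1,out); (6,0,on); (11,0,on); (12,0,on); (14,0,on); (15,0,on); (16,1,on)
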